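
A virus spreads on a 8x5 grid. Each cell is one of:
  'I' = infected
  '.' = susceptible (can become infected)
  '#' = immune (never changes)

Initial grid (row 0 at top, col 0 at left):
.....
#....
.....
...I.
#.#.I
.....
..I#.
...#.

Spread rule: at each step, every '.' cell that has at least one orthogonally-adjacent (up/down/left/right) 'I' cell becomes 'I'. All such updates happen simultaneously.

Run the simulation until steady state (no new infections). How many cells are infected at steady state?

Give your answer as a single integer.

Step 0 (initial): 3 infected
Step 1: +8 new -> 11 infected
Step 2: +9 new -> 20 infected
Step 3: +9 new -> 29 infected
Step 4: +4 new -> 33 infected
Step 5: +1 new -> 34 infected
Step 6: +1 new -> 35 infected
Step 7: +0 new -> 35 infected

Answer: 35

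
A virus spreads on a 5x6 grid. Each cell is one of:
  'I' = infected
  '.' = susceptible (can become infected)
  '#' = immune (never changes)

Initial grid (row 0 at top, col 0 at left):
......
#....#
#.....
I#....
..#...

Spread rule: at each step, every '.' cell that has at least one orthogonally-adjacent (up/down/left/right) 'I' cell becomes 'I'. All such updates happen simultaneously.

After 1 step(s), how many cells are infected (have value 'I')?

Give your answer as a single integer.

Step 0 (initial): 1 infected
Step 1: +1 new -> 2 infected

Answer: 2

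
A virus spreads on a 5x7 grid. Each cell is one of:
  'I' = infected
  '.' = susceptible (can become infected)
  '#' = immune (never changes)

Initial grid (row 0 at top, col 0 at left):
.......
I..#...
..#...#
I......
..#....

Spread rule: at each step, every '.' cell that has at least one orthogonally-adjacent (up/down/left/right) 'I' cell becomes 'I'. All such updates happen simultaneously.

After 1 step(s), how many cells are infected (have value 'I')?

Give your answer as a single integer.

Answer: 7

Derivation:
Step 0 (initial): 2 infected
Step 1: +5 new -> 7 infected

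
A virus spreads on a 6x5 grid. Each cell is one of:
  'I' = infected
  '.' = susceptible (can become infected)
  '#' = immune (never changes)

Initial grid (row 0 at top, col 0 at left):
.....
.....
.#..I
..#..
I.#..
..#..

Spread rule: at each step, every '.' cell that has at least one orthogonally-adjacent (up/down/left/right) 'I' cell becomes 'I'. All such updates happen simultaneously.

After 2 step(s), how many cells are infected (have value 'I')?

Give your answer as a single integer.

Step 0 (initial): 2 infected
Step 1: +6 new -> 8 infected
Step 2: +8 new -> 16 infected

Answer: 16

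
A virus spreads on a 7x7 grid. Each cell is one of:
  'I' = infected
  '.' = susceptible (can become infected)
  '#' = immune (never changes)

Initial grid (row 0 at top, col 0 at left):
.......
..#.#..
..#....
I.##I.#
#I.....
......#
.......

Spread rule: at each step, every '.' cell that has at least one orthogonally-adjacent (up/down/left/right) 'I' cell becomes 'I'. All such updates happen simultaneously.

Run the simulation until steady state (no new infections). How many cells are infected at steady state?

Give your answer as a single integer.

Answer: 41

Derivation:
Step 0 (initial): 3 infected
Step 1: +7 new -> 10 infected
Step 2: +10 new -> 20 infected
Step 3: +11 new -> 31 infected
Step 4: +6 new -> 37 infected
Step 5: +4 new -> 41 infected
Step 6: +0 new -> 41 infected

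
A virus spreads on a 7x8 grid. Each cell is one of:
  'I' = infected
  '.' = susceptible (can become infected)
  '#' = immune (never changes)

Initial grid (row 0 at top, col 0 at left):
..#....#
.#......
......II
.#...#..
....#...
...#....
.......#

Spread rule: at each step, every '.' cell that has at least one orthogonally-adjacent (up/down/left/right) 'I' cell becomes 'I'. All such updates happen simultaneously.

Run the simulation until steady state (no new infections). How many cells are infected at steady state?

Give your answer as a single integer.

Answer: 48

Derivation:
Step 0 (initial): 2 infected
Step 1: +5 new -> 7 infected
Step 2: +5 new -> 12 infected
Step 3: +7 new -> 19 infected
Step 4: +6 new -> 25 infected
Step 5: +7 new -> 32 infected
Step 6: +3 new -> 35 infected
Step 7: +5 new -> 40 infected
Step 8: +4 new -> 44 infected
Step 9: +3 new -> 47 infected
Step 10: +1 new -> 48 infected
Step 11: +0 new -> 48 infected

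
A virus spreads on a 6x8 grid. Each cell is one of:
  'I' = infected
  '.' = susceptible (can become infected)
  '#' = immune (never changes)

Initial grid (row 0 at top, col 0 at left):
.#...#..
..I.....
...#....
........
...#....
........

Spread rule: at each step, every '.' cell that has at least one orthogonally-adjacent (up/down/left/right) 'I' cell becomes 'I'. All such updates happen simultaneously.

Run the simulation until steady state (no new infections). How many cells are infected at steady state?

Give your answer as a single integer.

Step 0 (initial): 1 infected
Step 1: +4 new -> 5 infected
Step 2: +5 new -> 10 infected
Step 3: +8 new -> 18 infected
Step 4: +6 new -> 24 infected
Step 5: +8 new -> 32 infected
Step 6: +6 new -> 38 infected
Step 7: +3 new -> 41 infected
Step 8: +2 new -> 43 infected
Step 9: +1 new -> 44 infected
Step 10: +0 new -> 44 infected

Answer: 44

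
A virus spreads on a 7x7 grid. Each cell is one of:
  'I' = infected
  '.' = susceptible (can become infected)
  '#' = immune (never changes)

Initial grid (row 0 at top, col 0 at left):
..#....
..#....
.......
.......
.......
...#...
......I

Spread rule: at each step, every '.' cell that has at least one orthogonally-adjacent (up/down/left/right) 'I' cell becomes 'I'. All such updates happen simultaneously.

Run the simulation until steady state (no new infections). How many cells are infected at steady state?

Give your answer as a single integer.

Step 0 (initial): 1 infected
Step 1: +2 new -> 3 infected
Step 2: +3 new -> 6 infected
Step 3: +4 new -> 10 infected
Step 4: +4 new -> 14 infected
Step 5: +6 new -> 20 infected
Step 6: +7 new -> 27 infected
Step 7: +6 new -> 33 infected
Step 8: +5 new -> 38 infected
Step 9: +3 new -> 41 infected
Step 10: +2 new -> 43 infected
Step 11: +2 new -> 45 infected
Step 12: +1 new -> 46 infected
Step 13: +0 new -> 46 infected

Answer: 46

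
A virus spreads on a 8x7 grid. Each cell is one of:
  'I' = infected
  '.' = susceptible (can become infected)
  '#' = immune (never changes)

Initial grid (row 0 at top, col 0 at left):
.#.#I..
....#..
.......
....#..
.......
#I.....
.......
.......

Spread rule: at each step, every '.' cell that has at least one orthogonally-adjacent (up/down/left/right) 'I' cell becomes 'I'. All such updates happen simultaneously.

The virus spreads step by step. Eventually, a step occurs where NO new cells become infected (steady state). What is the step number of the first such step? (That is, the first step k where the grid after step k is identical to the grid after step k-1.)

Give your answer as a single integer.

Step 0 (initial): 2 infected
Step 1: +4 new -> 6 infected
Step 2: +9 new -> 15 infected
Step 3: +10 new -> 25 infected
Step 4: +11 new -> 36 infected
Step 5: +8 new -> 44 infected
Step 6: +6 new -> 50 infected
Step 7: +1 new -> 51 infected
Step 8: +0 new -> 51 infected

Answer: 8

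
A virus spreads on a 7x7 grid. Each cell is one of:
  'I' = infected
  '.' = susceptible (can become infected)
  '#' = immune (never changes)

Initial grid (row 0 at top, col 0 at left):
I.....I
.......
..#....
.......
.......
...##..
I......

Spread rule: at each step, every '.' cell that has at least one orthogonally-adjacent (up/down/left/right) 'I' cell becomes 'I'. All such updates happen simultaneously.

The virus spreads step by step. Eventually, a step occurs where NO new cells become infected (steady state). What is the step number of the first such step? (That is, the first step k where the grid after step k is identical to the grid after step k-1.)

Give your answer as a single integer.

Answer: 7

Derivation:
Step 0 (initial): 3 infected
Step 1: +6 new -> 9 infected
Step 2: +9 new -> 18 infected
Step 3: +10 new -> 28 infected
Step 4: +7 new -> 35 infected
Step 5: +7 new -> 42 infected
Step 6: +4 new -> 46 infected
Step 7: +0 new -> 46 infected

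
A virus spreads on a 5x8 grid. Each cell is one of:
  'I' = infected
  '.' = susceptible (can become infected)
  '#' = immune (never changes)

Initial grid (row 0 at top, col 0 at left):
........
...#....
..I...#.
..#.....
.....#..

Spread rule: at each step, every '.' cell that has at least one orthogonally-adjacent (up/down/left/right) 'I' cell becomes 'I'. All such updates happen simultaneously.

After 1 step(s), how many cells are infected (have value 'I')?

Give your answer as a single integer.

Step 0 (initial): 1 infected
Step 1: +3 new -> 4 infected

Answer: 4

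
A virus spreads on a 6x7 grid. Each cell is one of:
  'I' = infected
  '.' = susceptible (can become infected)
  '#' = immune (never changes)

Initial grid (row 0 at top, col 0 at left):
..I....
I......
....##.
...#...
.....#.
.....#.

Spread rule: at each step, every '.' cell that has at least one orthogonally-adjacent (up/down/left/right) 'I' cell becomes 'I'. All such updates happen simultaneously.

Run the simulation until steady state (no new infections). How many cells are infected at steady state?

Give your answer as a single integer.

Answer: 37

Derivation:
Step 0 (initial): 2 infected
Step 1: +6 new -> 8 infected
Step 2: +5 new -> 13 infected
Step 3: +6 new -> 19 infected
Step 4: +5 new -> 24 infected
Step 5: +4 new -> 28 infected
Step 6: +3 new -> 31 infected
Step 7: +3 new -> 34 infected
Step 8: +2 new -> 36 infected
Step 9: +1 new -> 37 infected
Step 10: +0 new -> 37 infected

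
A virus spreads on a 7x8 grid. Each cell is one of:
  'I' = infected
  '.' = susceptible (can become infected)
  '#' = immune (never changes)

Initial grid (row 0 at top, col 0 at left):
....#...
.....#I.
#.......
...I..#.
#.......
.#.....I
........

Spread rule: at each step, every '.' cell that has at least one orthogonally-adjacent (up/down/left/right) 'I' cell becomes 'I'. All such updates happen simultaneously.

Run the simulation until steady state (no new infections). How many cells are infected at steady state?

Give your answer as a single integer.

Answer: 50

Derivation:
Step 0 (initial): 3 infected
Step 1: +10 new -> 13 infected
Step 2: +16 new -> 29 infected
Step 3: +11 new -> 40 infected
Step 4: +4 new -> 44 infected
Step 5: +3 new -> 47 infected
Step 6: +2 new -> 49 infected
Step 7: +1 new -> 50 infected
Step 8: +0 new -> 50 infected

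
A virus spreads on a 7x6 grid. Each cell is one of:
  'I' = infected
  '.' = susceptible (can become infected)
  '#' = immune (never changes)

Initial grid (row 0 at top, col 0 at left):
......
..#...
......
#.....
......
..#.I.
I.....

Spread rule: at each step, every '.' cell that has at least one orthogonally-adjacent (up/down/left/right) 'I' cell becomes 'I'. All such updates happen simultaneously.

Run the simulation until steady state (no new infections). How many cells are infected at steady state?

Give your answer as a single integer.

Step 0 (initial): 2 infected
Step 1: +6 new -> 8 infected
Step 2: +8 new -> 16 infected
Step 3: +5 new -> 21 infected
Step 4: +5 new -> 26 infected
Step 5: +5 new -> 31 infected
Step 6: +4 new -> 35 infected
Step 7: +3 new -> 38 infected
Step 8: +1 new -> 39 infected
Step 9: +0 new -> 39 infected

Answer: 39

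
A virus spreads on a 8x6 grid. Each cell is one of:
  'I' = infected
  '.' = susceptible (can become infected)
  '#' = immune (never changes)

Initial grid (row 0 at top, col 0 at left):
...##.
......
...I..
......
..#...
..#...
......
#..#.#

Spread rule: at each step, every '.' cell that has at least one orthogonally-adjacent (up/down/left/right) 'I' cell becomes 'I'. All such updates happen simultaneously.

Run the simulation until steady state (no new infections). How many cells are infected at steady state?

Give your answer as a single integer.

Answer: 41

Derivation:
Step 0 (initial): 1 infected
Step 1: +4 new -> 5 infected
Step 2: +7 new -> 12 infected
Step 3: +8 new -> 20 infected
Step 4: +8 new -> 28 infected
Step 5: +6 new -> 34 infected
Step 6: +5 new -> 39 infected
Step 7: +2 new -> 41 infected
Step 8: +0 new -> 41 infected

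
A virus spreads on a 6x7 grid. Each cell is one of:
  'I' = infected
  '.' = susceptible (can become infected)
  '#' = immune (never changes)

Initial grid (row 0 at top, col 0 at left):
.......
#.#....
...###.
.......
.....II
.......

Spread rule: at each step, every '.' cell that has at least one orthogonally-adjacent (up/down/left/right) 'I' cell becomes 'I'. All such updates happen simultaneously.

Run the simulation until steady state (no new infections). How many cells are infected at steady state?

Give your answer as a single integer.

Step 0 (initial): 2 infected
Step 1: +5 new -> 7 infected
Step 2: +4 new -> 11 infected
Step 3: +4 new -> 15 infected
Step 4: +5 new -> 20 infected
Step 5: +6 new -> 26 infected
Step 6: +5 new -> 31 infected
Step 7: +3 new -> 34 infected
Step 8: +2 new -> 36 infected
Step 9: +1 new -> 37 infected
Step 10: +0 new -> 37 infected

Answer: 37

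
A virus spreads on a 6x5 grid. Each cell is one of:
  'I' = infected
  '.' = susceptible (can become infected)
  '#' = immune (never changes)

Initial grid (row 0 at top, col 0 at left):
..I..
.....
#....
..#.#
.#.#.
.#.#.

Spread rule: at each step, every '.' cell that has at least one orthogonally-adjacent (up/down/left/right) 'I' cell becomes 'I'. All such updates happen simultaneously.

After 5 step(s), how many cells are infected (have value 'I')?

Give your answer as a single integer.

Step 0 (initial): 1 infected
Step 1: +3 new -> 4 infected
Step 2: +5 new -> 9 infected
Step 3: +4 new -> 13 infected
Step 4: +3 new -> 16 infected
Step 5: +1 new -> 17 infected

Answer: 17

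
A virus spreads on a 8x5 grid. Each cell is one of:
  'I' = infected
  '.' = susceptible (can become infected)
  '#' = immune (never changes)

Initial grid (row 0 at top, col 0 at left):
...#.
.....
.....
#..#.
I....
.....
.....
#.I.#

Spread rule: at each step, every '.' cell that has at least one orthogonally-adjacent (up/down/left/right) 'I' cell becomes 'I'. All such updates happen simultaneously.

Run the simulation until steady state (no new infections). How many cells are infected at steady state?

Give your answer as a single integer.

Step 0 (initial): 2 infected
Step 1: +5 new -> 7 infected
Step 2: +7 new -> 14 infected
Step 3: +5 new -> 19 infected
Step 4: +5 new -> 24 infected
Step 5: +5 new -> 29 infected
Step 6: +4 new -> 33 infected
Step 7: +1 new -> 34 infected
Step 8: +1 new -> 35 infected
Step 9: +0 new -> 35 infected

Answer: 35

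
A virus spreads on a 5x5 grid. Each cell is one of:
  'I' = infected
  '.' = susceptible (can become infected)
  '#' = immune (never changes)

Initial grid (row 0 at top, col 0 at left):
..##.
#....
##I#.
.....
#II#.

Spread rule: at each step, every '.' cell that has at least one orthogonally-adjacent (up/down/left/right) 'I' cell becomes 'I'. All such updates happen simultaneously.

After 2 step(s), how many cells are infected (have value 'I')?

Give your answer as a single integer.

Step 0 (initial): 3 infected
Step 1: +3 new -> 6 infected
Step 2: +4 new -> 10 infected

Answer: 10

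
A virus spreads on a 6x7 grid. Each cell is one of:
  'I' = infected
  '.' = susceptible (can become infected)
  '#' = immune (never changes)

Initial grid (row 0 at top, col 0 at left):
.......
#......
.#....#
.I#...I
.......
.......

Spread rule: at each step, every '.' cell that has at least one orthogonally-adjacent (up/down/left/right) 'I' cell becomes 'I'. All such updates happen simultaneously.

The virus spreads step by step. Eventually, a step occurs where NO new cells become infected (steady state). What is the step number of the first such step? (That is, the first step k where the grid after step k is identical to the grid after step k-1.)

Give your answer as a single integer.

Step 0 (initial): 2 infected
Step 1: +4 new -> 6 infected
Step 2: +8 new -> 14 infected
Step 3: +8 new -> 22 infected
Step 4: +6 new -> 28 infected
Step 5: +4 new -> 32 infected
Step 6: +2 new -> 34 infected
Step 7: +2 new -> 36 infected
Step 8: +1 new -> 37 infected
Step 9: +1 new -> 38 infected
Step 10: +0 new -> 38 infected

Answer: 10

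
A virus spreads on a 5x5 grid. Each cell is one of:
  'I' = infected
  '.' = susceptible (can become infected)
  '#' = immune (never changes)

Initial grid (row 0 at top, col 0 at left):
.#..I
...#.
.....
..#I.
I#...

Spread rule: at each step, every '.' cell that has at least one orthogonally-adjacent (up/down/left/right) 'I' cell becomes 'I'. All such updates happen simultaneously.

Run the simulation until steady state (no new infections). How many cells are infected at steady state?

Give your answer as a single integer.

Step 0 (initial): 3 infected
Step 1: +6 new -> 9 infected
Step 2: +7 new -> 16 infected
Step 3: +3 new -> 19 infected
Step 4: +2 new -> 21 infected
Step 5: +0 new -> 21 infected

Answer: 21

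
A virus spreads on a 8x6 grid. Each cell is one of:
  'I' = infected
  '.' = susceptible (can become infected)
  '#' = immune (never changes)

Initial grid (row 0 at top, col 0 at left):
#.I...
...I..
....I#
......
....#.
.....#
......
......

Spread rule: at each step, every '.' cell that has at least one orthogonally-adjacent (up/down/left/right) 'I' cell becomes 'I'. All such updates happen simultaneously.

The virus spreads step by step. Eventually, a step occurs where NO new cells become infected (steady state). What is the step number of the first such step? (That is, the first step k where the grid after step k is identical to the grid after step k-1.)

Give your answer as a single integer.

Answer: 10

Derivation:
Step 0 (initial): 3 infected
Step 1: +6 new -> 9 infected
Step 2: +6 new -> 15 infected
Step 3: +6 new -> 21 infected
Step 4: +4 new -> 25 infected
Step 5: +5 new -> 30 infected
Step 6: +5 new -> 35 infected
Step 7: +5 new -> 40 infected
Step 8: +3 new -> 43 infected
Step 9: +1 new -> 44 infected
Step 10: +0 new -> 44 infected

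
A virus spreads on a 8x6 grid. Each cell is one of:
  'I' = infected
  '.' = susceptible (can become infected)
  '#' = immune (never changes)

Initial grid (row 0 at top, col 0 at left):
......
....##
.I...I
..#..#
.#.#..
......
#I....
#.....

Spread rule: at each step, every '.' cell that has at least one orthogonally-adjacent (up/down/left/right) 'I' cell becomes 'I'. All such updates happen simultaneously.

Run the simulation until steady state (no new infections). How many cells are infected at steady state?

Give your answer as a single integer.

Step 0 (initial): 3 infected
Step 1: +8 new -> 11 infected
Step 2: +10 new -> 21 infected
Step 3: +10 new -> 31 infected
Step 4: +5 new -> 36 infected
Step 5: +3 new -> 39 infected
Step 6: +1 new -> 40 infected
Step 7: +0 new -> 40 infected

Answer: 40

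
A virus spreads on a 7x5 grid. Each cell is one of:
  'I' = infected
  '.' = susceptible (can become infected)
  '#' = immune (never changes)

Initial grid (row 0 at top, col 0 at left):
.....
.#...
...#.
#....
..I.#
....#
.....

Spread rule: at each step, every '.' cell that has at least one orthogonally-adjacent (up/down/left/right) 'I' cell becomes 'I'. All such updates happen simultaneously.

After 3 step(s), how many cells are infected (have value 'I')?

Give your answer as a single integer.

Answer: 18

Derivation:
Step 0 (initial): 1 infected
Step 1: +4 new -> 5 infected
Step 2: +7 new -> 12 infected
Step 3: +6 new -> 18 infected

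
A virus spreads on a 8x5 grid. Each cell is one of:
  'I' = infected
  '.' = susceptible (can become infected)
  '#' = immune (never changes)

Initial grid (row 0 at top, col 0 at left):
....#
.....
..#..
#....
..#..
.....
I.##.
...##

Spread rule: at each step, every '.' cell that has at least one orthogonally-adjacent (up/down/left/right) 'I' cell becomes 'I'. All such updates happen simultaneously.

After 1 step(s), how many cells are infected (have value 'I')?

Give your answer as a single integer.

Step 0 (initial): 1 infected
Step 1: +3 new -> 4 infected

Answer: 4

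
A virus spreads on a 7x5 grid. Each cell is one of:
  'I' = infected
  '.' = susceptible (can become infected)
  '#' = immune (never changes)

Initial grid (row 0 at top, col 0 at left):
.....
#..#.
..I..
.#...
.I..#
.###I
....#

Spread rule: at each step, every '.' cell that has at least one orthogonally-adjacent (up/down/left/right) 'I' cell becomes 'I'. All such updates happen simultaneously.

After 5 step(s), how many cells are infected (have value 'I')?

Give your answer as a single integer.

Answer: 26

Derivation:
Step 0 (initial): 3 infected
Step 1: +6 new -> 9 infected
Step 2: +8 new -> 17 infected
Step 3: +5 new -> 22 infected
Step 4: +3 new -> 25 infected
Step 5: +1 new -> 26 infected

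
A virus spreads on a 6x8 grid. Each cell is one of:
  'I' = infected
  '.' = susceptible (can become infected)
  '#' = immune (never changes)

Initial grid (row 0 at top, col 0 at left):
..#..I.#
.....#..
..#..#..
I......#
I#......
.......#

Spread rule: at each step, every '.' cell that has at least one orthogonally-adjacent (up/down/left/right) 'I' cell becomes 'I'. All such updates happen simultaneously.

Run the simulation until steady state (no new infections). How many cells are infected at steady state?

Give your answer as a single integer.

Step 0 (initial): 3 infected
Step 1: +5 new -> 8 infected
Step 2: +7 new -> 15 infected
Step 3: +9 new -> 24 infected
Step 4: +8 new -> 32 infected
Step 5: +4 new -> 36 infected
Step 6: +4 new -> 40 infected
Step 7: +0 new -> 40 infected

Answer: 40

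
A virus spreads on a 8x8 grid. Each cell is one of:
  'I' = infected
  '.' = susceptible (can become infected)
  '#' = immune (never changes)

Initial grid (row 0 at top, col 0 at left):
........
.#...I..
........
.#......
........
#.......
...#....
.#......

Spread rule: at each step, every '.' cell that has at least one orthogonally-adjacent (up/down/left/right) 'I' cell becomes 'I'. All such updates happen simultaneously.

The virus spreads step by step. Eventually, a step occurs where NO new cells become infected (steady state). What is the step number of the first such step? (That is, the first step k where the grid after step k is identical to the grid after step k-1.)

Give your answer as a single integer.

Step 0 (initial): 1 infected
Step 1: +4 new -> 5 infected
Step 2: +7 new -> 12 infected
Step 3: +8 new -> 20 infected
Step 4: +7 new -> 27 infected
Step 5: +8 new -> 35 infected
Step 6: +8 new -> 43 infected
Step 7: +7 new -> 50 infected
Step 8: +5 new -> 55 infected
Step 9: +2 new -> 57 infected
Step 10: +1 new -> 58 infected
Step 11: +1 new -> 59 infected
Step 12: +0 new -> 59 infected

Answer: 12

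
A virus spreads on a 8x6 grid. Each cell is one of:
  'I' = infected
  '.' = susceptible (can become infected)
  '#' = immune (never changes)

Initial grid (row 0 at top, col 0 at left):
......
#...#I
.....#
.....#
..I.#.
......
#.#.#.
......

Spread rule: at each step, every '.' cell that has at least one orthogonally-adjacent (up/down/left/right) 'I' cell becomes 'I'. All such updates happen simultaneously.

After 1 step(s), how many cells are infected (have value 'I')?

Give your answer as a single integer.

Answer: 7

Derivation:
Step 0 (initial): 2 infected
Step 1: +5 new -> 7 infected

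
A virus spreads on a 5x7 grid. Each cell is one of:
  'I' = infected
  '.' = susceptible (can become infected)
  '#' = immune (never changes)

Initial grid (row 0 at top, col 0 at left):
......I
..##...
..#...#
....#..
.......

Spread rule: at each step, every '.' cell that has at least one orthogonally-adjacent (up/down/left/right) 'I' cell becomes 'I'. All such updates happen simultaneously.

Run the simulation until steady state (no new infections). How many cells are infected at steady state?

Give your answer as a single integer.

Step 0 (initial): 1 infected
Step 1: +2 new -> 3 infected
Step 2: +2 new -> 5 infected
Step 3: +3 new -> 8 infected
Step 4: +3 new -> 11 infected
Step 5: +4 new -> 15 infected
Step 6: +5 new -> 20 infected
Step 7: +4 new -> 24 infected
Step 8: +3 new -> 27 infected
Step 9: +2 new -> 29 infected
Step 10: +1 new -> 30 infected
Step 11: +0 new -> 30 infected

Answer: 30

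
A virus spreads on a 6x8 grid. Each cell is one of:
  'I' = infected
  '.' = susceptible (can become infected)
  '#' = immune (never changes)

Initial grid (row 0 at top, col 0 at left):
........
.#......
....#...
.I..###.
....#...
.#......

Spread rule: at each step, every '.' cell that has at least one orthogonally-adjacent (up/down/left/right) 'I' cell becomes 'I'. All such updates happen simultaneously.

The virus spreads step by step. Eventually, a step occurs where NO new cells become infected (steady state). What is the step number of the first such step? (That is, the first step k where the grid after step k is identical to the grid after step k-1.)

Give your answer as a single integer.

Answer: 11

Derivation:
Step 0 (initial): 1 infected
Step 1: +4 new -> 5 infected
Step 2: +5 new -> 10 infected
Step 3: +6 new -> 16 infected
Step 4: +4 new -> 20 infected
Step 5: +4 new -> 24 infected
Step 6: +3 new -> 27 infected
Step 7: +5 new -> 32 infected
Step 8: +5 new -> 37 infected
Step 9: +3 new -> 40 infected
Step 10: +1 new -> 41 infected
Step 11: +0 new -> 41 infected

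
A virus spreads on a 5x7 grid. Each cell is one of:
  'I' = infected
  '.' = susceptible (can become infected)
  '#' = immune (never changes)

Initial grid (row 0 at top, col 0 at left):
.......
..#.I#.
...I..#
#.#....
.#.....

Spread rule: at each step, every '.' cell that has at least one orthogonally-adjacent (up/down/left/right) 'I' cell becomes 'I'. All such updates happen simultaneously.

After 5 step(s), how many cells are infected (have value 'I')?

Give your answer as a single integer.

Step 0 (initial): 2 infected
Step 1: +5 new -> 7 infected
Step 2: +6 new -> 13 infected
Step 3: +8 new -> 21 infected
Step 4: +5 new -> 26 infected
Step 5: +2 new -> 28 infected

Answer: 28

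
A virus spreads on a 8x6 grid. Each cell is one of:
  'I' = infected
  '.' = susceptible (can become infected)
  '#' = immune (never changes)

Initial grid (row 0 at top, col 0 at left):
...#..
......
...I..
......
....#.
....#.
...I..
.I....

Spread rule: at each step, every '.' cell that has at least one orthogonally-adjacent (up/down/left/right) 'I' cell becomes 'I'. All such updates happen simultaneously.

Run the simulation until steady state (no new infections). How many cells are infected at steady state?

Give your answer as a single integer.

Answer: 45

Derivation:
Step 0 (initial): 3 infected
Step 1: +11 new -> 14 infected
Step 2: +12 new -> 26 infected
Step 3: +12 new -> 38 infected
Step 4: +6 new -> 44 infected
Step 5: +1 new -> 45 infected
Step 6: +0 new -> 45 infected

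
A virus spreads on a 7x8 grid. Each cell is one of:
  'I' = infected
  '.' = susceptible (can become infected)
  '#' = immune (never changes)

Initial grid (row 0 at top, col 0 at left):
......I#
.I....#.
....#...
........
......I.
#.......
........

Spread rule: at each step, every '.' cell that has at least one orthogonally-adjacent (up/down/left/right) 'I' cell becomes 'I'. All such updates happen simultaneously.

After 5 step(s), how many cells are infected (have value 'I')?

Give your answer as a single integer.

Step 0 (initial): 3 infected
Step 1: +9 new -> 12 infected
Step 2: +15 new -> 27 infected
Step 3: +13 new -> 40 infected
Step 4: +7 new -> 47 infected
Step 5: +3 new -> 50 infected

Answer: 50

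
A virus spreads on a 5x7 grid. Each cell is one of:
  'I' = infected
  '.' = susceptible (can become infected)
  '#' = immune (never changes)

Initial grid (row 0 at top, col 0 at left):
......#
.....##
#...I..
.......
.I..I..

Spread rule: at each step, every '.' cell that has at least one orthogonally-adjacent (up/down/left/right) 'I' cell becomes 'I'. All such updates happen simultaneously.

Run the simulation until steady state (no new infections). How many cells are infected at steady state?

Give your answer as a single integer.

Step 0 (initial): 3 infected
Step 1: +9 new -> 12 infected
Step 2: +10 new -> 22 infected
Step 3: +5 new -> 27 infected
Step 4: +3 new -> 30 infected
Step 5: +1 new -> 31 infected
Step 6: +0 new -> 31 infected

Answer: 31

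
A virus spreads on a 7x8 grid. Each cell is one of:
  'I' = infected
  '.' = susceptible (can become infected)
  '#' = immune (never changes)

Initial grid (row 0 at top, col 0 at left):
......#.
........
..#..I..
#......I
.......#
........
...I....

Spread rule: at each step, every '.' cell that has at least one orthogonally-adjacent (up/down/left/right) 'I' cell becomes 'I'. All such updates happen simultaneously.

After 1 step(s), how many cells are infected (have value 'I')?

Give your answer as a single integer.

Answer: 12

Derivation:
Step 0 (initial): 3 infected
Step 1: +9 new -> 12 infected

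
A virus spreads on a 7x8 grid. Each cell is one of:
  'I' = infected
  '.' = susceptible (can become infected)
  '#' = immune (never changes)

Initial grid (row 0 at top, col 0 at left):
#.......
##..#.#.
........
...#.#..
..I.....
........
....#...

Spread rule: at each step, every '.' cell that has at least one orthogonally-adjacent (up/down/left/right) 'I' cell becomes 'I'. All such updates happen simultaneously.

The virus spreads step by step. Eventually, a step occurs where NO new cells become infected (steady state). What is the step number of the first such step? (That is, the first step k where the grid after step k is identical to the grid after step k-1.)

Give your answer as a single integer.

Answer: 10

Derivation:
Step 0 (initial): 1 infected
Step 1: +4 new -> 5 infected
Step 2: +7 new -> 12 infected
Step 3: +10 new -> 22 infected
Step 4: +7 new -> 29 infected
Step 5: +7 new -> 36 infected
Step 6: +6 new -> 42 infected
Step 7: +3 new -> 45 infected
Step 8: +2 new -> 47 infected
Step 9: +1 new -> 48 infected
Step 10: +0 new -> 48 infected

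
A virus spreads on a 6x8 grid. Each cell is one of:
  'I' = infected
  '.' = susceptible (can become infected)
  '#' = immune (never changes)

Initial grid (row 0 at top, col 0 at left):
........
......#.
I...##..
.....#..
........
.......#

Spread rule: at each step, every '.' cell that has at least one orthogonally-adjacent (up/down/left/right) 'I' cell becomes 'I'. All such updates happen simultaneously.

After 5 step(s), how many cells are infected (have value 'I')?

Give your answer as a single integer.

Step 0 (initial): 1 infected
Step 1: +3 new -> 4 infected
Step 2: +5 new -> 9 infected
Step 3: +6 new -> 15 infected
Step 4: +5 new -> 20 infected
Step 5: +5 new -> 25 infected

Answer: 25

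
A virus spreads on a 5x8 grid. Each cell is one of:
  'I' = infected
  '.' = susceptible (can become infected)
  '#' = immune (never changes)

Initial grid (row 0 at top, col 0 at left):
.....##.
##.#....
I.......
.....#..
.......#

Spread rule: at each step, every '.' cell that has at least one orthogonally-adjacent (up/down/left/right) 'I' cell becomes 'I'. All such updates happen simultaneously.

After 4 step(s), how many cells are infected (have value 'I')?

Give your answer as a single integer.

Step 0 (initial): 1 infected
Step 1: +2 new -> 3 infected
Step 2: +3 new -> 6 infected
Step 3: +4 new -> 10 infected
Step 4: +4 new -> 14 infected

Answer: 14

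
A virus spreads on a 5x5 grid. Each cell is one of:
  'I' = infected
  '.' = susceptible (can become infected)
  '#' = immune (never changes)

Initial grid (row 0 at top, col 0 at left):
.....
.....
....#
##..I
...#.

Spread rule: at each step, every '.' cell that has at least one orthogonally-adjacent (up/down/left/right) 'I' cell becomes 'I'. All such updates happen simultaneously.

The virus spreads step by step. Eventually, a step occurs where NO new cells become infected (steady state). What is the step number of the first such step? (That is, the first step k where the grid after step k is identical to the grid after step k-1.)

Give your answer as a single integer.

Step 0 (initial): 1 infected
Step 1: +2 new -> 3 infected
Step 2: +2 new -> 5 infected
Step 3: +3 new -> 8 infected
Step 4: +5 new -> 13 infected
Step 5: +5 new -> 18 infected
Step 6: +2 new -> 20 infected
Step 7: +1 new -> 21 infected
Step 8: +0 new -> 21 infected

Answer: 8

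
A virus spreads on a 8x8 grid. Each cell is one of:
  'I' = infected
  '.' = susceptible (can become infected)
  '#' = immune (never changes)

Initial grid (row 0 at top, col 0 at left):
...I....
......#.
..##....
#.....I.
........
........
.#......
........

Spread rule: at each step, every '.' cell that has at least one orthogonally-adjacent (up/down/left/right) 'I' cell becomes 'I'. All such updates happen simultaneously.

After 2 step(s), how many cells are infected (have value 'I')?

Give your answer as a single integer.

Answer: 19

Derivation:
Step 0 (initial): 2 infected
Step 1: +7 new -> 9 infected
Step 2: +10 new -> 19 infected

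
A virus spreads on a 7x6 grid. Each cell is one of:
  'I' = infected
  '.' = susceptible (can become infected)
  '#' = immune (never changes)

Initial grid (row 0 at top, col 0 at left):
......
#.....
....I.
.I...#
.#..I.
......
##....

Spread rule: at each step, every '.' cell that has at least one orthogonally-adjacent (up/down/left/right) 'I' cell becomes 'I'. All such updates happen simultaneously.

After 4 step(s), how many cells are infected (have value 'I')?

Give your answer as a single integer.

Answer: 37

Derivation:
Step 0 (initial): 3 infected
Step 1: +10 new -> 13 infected
Step 2: +12 new -> 25 infected
Step 3: +8 new -> 33 infected
Step 4: +4 new -> 37 infected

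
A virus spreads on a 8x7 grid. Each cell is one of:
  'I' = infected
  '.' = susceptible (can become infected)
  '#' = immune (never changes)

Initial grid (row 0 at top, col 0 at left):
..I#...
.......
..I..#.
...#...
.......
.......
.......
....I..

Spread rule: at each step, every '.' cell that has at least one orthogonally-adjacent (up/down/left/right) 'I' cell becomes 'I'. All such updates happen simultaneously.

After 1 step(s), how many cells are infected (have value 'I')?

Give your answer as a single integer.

Step 0 (initial): 3 infected
Step 1: +8 new -> 11 infected

Answer: 11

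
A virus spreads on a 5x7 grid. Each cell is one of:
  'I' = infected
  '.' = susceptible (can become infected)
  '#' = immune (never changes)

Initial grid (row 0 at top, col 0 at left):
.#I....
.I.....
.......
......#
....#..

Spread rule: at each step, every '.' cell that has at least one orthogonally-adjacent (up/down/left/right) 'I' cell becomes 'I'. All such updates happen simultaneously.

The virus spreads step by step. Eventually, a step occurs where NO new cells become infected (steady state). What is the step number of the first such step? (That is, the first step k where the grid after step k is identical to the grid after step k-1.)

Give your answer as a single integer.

Answer: 9

Derivation:
Step 0 (initial): 2 infected
Step 1: +4 new -> 6 infected
Step 2: +6 new -> 12 infected
Step 3: +6 new -> 18 infected
Step 4: +6 new -> 24 infected
Step 5: +4 new -> 28 infected
Step 6: +2 new -> 30 infected
Step 7: +1 new -> 31 infected
Step 8: +1 new -> 32 infected
Step 9: +0 new -> 32 infected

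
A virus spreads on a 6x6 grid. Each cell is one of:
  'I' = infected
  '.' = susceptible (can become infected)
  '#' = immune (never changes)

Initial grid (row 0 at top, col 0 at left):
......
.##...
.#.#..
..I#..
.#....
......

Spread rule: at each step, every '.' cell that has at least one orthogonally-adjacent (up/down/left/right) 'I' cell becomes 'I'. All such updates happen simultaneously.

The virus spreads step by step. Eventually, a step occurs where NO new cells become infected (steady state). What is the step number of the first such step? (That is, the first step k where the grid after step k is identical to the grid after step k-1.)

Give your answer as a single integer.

Step 0 (initial): 1 infected
Step 1: +3 new -> 4 infected
Step 2: +3 new -> 7 infected
Step 3: +5 new -> 12 infected
Step 4: +5 new -> 17 infected
Step 5: +4 new -> 21 infected
Step 6: +3 new -> 24 infected
Step 7: +4 new -> 28 infected
Step 8: +2 new -> 30 infected
Step 9: +0 new -> 30 infected

Answer: 9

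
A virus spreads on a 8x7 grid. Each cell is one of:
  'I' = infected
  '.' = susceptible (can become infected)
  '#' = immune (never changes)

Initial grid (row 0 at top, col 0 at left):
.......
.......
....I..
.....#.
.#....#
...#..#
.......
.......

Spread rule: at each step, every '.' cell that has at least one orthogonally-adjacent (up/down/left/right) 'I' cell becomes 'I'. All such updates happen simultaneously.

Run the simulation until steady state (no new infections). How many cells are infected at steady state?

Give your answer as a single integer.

Answer: 51

Derivation:
Step 0 (initial): 1 infected
Step 1: +4 new -> 5 infected
Step 2: +7 new -> 12 infected
Step 3: +10 new -> 22 infected
Step 4: +8 new -> 30 infected
Step 5: +7 new -> 37 infected
Step 6: +7 new -> 44 infected
Step 7: +4 new -> 48 infected
Step 8: +2 new -> 50 infected
Step 9: +1 new -> 51 infected
Step 10: +0 new -> 51 infected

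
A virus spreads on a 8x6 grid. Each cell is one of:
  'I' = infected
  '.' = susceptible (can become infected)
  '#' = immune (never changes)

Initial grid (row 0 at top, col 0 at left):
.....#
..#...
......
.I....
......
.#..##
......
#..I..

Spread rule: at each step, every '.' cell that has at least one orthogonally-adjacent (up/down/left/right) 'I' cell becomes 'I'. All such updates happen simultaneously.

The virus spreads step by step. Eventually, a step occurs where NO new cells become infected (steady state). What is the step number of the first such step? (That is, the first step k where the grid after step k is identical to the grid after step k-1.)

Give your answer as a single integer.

Answer: 7

Derivation:
Step 0 (initial): 2 infected
Step 1: +7 new -> 9 infected
Step 2: +11 new -> 20 infected
Step 3: +9 new -> 29 infected
Step 4: +7 new -> 36 infected
Step 5: +4 new -> 40 infected
Step 6: +2 new -> 42 infected
Step 7: +0 new -> 42 infected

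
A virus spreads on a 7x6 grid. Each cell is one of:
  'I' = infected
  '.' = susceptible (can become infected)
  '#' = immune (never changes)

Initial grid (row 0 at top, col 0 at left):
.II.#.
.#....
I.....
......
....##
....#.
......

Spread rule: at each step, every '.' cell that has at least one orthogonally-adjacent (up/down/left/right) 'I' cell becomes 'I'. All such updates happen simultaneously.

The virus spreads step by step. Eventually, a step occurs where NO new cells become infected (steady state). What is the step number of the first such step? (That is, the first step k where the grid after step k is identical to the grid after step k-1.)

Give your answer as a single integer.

Step 0 (initial): 3 infected
Step 1: +6 new -> 9 infected
Step 2: +4 new -> 13 infected
Step 3: +5 new -> 18 infected
Step 4: +6 new -> 24 infected
Step 5: +6 new -> 30 infected
Step 6: +3 new -> 33 infected
Step 7: +1 new -> 34 infected
Step 8: +1 new -> 35 infected
Step 9: +1 new -> 36 infected
Step 10: +1 new -> 37 infected
Step 11: +0 new -> 37 infected

Answer: 11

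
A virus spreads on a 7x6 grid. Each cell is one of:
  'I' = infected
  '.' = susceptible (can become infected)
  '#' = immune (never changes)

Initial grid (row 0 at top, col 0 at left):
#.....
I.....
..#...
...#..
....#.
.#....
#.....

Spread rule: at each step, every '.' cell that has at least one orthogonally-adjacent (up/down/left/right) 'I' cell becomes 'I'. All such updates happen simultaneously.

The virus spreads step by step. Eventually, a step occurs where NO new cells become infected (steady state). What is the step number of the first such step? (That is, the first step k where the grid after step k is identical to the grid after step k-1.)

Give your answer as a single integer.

Answer: 11

Derivation:
Step 0 (initial): 1 infected
Step 1: +2 new -> 3 infected
Step 2: +4 new -> 7 infected
Step 3: +4 new -> 11 infected
Step 4: +6 new -> 17 infected
Step 5: +4 new -> 21 infected
Step 6: +5 new -> 26 infected
Step 7: +3 new -> 29 infected
Step 8: +4 new -> 33 infected
Step 9: +2 new -> 35 infected
Step 10: +1 new -> 36 infected
Step 11: +0 new -> 36 infected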